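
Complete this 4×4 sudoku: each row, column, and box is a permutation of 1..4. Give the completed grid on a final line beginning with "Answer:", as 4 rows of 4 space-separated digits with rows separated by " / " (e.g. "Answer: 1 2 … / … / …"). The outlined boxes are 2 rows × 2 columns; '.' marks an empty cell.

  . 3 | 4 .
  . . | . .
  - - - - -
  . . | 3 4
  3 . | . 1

Step 1. [r1c1∈{1,2}] in row 1, 1 fits only at r1c1. So r1c1=1.
Step 2. [r3c1∈{2}] r3c1's peers cover all but 2. So r3c1=2.
Step 3. [r2c2∈{2,4}] r2c2 is the only open cell in col 2 admitting 2 ⇒ r2c2=2.
Step 4. [r4c3∈{2}] only 2 remains possible at r4c3 ⇒ r4c3=2.
Step 5. [r3c2∈{1}] r3c2 has the single candidate 1 ⇒ r3c2=1.
Step 6. [r2c4∈{3}] r2c4 has the single candidate 3 ⇒ r2c4=3.
Step 7. [r2c3∈{1}] r2c3's peers cover all but 1, so r2c3=1.
Step 8. [r1c4∈{2}] r1c4 is down to just 2. So r1c4=2.
Step 9. [r2c1∈{4}] r2c1's peers cover all but 4, so r2c1=4.
Step 10. [r4c2∈{4}] only 4 remains possible at r4c2, so r4c2=4.

Answer: 1 3 4 2 / 4 2 1 3 / 2 1 3 4 / 3 4 2 1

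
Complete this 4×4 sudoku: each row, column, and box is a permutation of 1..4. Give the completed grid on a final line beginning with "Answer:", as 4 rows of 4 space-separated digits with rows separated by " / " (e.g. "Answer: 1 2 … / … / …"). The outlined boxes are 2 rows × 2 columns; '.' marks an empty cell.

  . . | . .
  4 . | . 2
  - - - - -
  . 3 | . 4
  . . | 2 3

Step 1. [r2c2∈{1}] r2c2 has the single candidate 1 ⇒ r2c2=1.
Step 2. [r1c1∈{2,3}] in col 1, 3 fits only at r1c1. So r1c1=3.
Step 3. [r3c3∈{1}] only 1 remains possible at r3c3 ⇒ r3c3=1.
Step 4. [r3c1∈{2}] r3c1's peers cover all but 2 ⇒ r3c1=2.
Step 5. [r4c1∈{1}] r4c1 has the single candidate 1, so r4c1=1.
Step 6. [r1c4∈{1}] nothing but 1 survives at r1c4. So r1c4=1.
Step 7. [r1c2∈{2}] r1c2's peers cover all but 2. So r1c2=2.
Step 8. [r1c3∈{4}] nothing but 4 survives at r1c3, so r1c3=4.
Step 9. [r4c2∈{4}] nothing but 4 survives at r4c2, so r4c2=4.
Step 10. [r2c3∈{3}] r2c3 has the single candidate 3, so r2c3=3.

Answer: 3 2 4 1 / 4 1 3 2 / 2 3 1 4 / 1 4 2 3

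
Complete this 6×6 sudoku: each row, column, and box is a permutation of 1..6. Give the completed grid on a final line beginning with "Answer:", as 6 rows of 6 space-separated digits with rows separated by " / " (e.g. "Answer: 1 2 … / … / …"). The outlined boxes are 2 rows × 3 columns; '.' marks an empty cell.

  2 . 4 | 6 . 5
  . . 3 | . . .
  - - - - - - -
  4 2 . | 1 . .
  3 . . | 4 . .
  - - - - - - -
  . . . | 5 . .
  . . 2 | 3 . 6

Step 1. [r1c2∈{1}] nothing but 1 survives at r1c2. So r1c2=1.
Step 2. [r4c6∈{2}] r4c6 is down to just 2. So r4c6=2.
Step 3. [r4c3∈{1,5,6}] r4c3 is the only open cell in row 4 admitting 1 ⇒ r4c3=1.
Step 4. [r3c3∈{5,6}] col 3 places 5 nowhere but r3c3. So r3c3=5.
Step 5. [r4c2∈{6}] r4c2 is down to just 6, so r4c2=6.
Step 6. [r5c5∈{1,2,4}] row 5 places 2 nowhere but r5c5 ⇒ r5c5=2.
Step 7. [r2c1∈{5,6}] 6 has one home in row 2: r2c1, so r2c1=6.
Step 8. [r5c1∈{1}] r5c1 has the single candidate 1, so r5c1=1.
Step 9. [r5c6∈{4}] only 4 remains possible at r5c6 ⇒ r5c6=4.
Step 10. [r2c5∈{1,4}] in row 2, 4 fits only at r2c5 ⇒ r2c5=4.
Step 11. [r6c2∈{4,5}] in row 6, 4 fits only at r6c2 ⇒ r6c2=4.
Step 12. [r3c6∈{3}] nothing but 3 survives at r3c6, so r3c6=3.
Step 13. [r6c5∈{1}] only 1 remains possible at r6c5 ⇒ r6c5=1.
Step 14. [r4c5∈{5}] r4c5's peers cover all but 5 ⇒ r4c5=5.
Step 15. [r5c3∈{6}] only 6 remains possible at r5c3, so r5c3=6.
Step 16. [r5c2∈{3}] only 3 remains possible at r5c2 ⇒ r5c2=3.
Step 17. [r2c6∈{1}] only 1 remains possible at r2c6 ⇒ r2c6=1.
Step 18. [r6c1∈{5}] r6c1's peers cover all but 5. So r6c1=5.
Step 19. [r3c5∈{6}] only 6 remains possible at r3c5 ⇒ r3c5=6.
Step 20. [r2c2∈{5}] r2c2 has the single candidate 5, so r2c2=5.
Step 21. [r2c4∈{2}] only 2 remains possible at r2c4, so r2c4=2.
Step 22. [r1c5∈{3}] nothing but 3 survives at r1c5 ⇒ r1c5=3.

Answer: 2 1 4 6 3 5 / 6 5 3 2 4 1 / 4 2 5 1 6 3 / 3 6 1 4 5 2 / 1 3 6 5 2 4 / 5 4 2 3 1 6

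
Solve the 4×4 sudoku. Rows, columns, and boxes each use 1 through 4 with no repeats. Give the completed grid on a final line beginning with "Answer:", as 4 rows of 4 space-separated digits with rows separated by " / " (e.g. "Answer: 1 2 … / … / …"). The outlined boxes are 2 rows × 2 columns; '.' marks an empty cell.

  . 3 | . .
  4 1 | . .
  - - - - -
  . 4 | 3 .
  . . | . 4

Step 1. [r2c3∈{2}] r2c3 has the single candidate 2. So r2c3=2.
Step 2. [r4c3∈{1}] r4c3 is down to just 1, so r4c3=1.
Step 3. [r1c1∈{2}] only 2 remains possible at r1c1, so r1c1=2.
Step 4. [r4c1∈{3}] r4c1 has the single candidate 3, so r4c1=3.
Step 5. [r3c4∈{2}] only 2 remains possible at r3c4 ⇒ r3c4=2.
Step 6. [r1c4∈{1}] r1c4's peers cover all but 1. So r1c4=1.
Step 7. [r3c1∈{1}] r3c1's peers cover all but 1. So r3c1=1.
Step 8. [r1c3∈{4}] r1c3 is down to just 4 ⇒ r1c3=4.
Step 9. [r2c4∈{3}] only 3 remains possible at r2c4 ⇒ r2c4=3.
Step 10. [r4c2∈{2}] only 2 remains possible at r4c2. So r4c2=2.

Answer: 2 3 4 1 / 4 1 2 3 / 1 4 3 2 / 3 2 1 4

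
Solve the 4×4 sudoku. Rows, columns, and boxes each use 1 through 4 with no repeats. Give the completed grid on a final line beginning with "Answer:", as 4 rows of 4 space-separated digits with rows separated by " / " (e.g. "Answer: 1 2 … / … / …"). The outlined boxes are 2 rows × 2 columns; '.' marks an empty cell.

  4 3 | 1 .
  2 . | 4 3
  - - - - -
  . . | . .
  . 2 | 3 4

Step 1. [r3c4∈{1,2}] in col 4, 1 fits only at r3c4, so r3c4=1.
Step 2. [r3c2∈{4}] only 4 remains possible at r3c2. So r3c2=4.
Step 3. [r1c4∈{2}] r1c4 is down to just 2 ⇒ r1c4=2.
Step 4. [r3c1∈{3}] nothing but 3 survives at r3c1, so r3c1=3.
Step 5. [r2c2∈{1}] r2c2 has the single candidate 1, so r2c2=1.
Step 6. [r4c1∈{1}] nothing but 1 survives at r4c1 ⇒ r4c1=1.
Step 7. [r3c3∈{2}] nothing but 2 survives at r3c3, so r3c3=2.

Answer: 4 3 1 2 / 2 1 4 3 / 3 4 2 1 / 1 2 3 4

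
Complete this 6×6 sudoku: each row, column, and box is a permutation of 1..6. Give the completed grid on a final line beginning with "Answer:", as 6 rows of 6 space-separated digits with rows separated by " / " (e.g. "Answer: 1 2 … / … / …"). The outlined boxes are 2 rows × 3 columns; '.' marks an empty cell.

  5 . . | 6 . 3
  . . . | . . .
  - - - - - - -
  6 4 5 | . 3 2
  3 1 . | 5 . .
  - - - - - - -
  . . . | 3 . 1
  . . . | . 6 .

Step 1. [r1c2∈{2}] nothing but 2 survives at r1c2, so r1c2=2.
Step 2. [r4c5∈{4}] r4c5's peers cover all but 4. So r4c5=4.
Step 3. [r1c3∈{1,4}] r1c3 is the only open cell in row 1 admitting 4. So r1c3=4.
Step 4. [r2c1∈{1}] r2c1's peers cover all but 1. So r2c1=1.
Step 5. [r6c3∈{1,2,3}] row 6 places 1 nowhere but r6c3, so r6c3=1.
Step 6. [r6c2∈{3,5}] across row 6, 3 lands solely at r6c2, so r6c2=3.
Step 7. [r6c6∈{4,5}] r6c6 is the only open cell in row 6 admitting 5. So r6c6=5.
Step 8. [r5c5∈{2}] r5c5 has the single candidate 2, so r5c5=2.
Step 9. [r6c4∈{4}] r6c4's peers cover all but 4. So r6c4=4.
Step 10. [r5c3∈{6}] nothing but 6 survives at r5c3 ⇒ r5c3=6.
Step 11. [r2c3∈{3}] r2c3's peers cover all but 3 ⇒ r2c3=3.
Step 12. [r2c2∈{6}] r2c2 has the single candidate 6, so r2c2=6.
Step 13. [r2c6∈{4}] only 4 remains possible at r2c6, so r2c6=4.
Step 14. [r1c5∈{1}] r1c5's peers cover all but 1, so r1c5=1.
Step 15. [r3c4∈{1}] nothing but 1 survives at r3c4, so r3c4=1.
Step 16. [r5c1∈{4}] r5c1 is down to just 4, so r5c1=4.
Step 17. [r6c1∈{2}] r6c1's peers cover all but 2 ⇒ r6c1=2.
Step 18. [r5c2∈{5}] r5c2 has the single candidate 5. So r5c2=5.
Step 19. [r4c3∈{2}] r4c3 is down to just 2 ⇒ r4c3=2.
Step 20. [r2c4∈{2}] r2c4's peers cover all but 2. So r2c4=2.
Step 21. [r2c5∈{5}] r2c5's peers cover all but 5. So r2c5=5.
Step 22. [r4c6∈{6}] r4c6 has the single candidate 6, so r4c6=6.

Answer: 5 2 4 6 1 3 / 1 6 3 2 5 4 / 6 4 5 1 3 2 / 3 1 2 5 4 6 / 4 5 6 3 2 1 / 2 3 1 4 6 5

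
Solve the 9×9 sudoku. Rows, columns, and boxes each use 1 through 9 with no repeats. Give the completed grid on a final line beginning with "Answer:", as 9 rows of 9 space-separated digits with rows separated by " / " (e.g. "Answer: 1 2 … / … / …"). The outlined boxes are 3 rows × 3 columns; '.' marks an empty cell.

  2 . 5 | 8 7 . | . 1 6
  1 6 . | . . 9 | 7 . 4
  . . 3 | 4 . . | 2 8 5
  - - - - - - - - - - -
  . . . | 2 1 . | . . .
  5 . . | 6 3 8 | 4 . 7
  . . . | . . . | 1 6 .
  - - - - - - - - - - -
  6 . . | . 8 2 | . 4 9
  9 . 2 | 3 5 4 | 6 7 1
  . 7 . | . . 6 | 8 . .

Step 1. [r3c2∈{9}] nothing but 9 survives at r3c2, so r3c2=9.
Step 2. [r7c3∈{1}] r7c3's peers cover all but 1, so r7c3=1.
Step 3. [r6c5∈{4,9}] r6c5 is the only open cell in col 5 admitting 4 ⇒ r6c5=4.
Step 4. [r4c3∈{4,6,7,8,9}] r4c3 is the only open cell in row 4 admitting 6, so r4c3=6.
Step 5. [r6c3∈{7,8,9}] r6c3 is the only open cell in col 3 admitting 7. So r6c3=7.
Step 6. [r9c8∈{2,3,5}] 5 has one home in row 9: r9c8 ⇒ r9c8=5.
Step 7. [r7c7∈{3}] only 3 remains possible at r7c7, so r7c7=3.
Step 8. [r5c8∈{2,9}] r5c8 is the only open cell in col 8 admitting 2. So r5c8=2.
Step 9. [r9c1∈{3,4}] row 9 places 3 nowhere but r9c1 ⇒ r9c1=3.
Step 10. [r6c1∈{8}] r6c1 has the single candidate 8 ⇒ r6c1=8.
Step 11. [r6c9∈{3}] nothing but 3 survives at r6c9. So r6c9=3.
Step 12. [r4c7∈{5,9}] across col 7, 5 lands solely at r4c7. So r4c7=5.
Step 13. [r6c4∈{5,9}] across row 6, 9 lands solely at r6c4 ⇒ r6c4=9.
Step 14. [r1c2∈{4}] r1c2's peers cover all but 4. So r1c2=4.
Step 15. [r2c5∈{2}] r2c5 is down to just 2, so r2c5=2.
Step 16. [r1c7∈{9}] r1c7 has the single candidate 9. So r1c7=9.
Step 17. [r4c1∈{4}] r4c1's peers cover all but 4. So r4c1=4.
Step 18. [r4c2∈{3}] only 3 remains possible at r4c2 ⇒ r4c2=3.
Step 19. [r9c5∈{9}] only 9 remains possible at r9c5 ⇒ r9c5=9.
Step 20. [r2c3∈{8}] r2c3 has the single candidate 8. So r2c3=8.
Step 21. [r4c6∈{7}] r4c6's peers cover all but 7 ⇒ r4c6=7.
Step 22. [r8c2∈{8}] nothing but 8 survives at r8c2 ⇒ r8c2=8.
Step 23. [r9c9∈{2}] r9c9 is down to just 2 ⇒ r9c9=2.
Step 24. [r4c8∈{9}] r4c8 is down to just 9, so r4c8=9.
Step 25. [r6c6∈{5}] only 5 remains possible at r6c6. So r6c6=5.
Step 26. [r6c2∈{2}] r6c2 is down to just 2, so r6c2=2.
Step 27. [r5c3∈{9}] nothing but 9 survives at r5c3 ⇒ r5c3=9.
Step 28. [r3c5∈{6}] nothing but 6 survives at r3c5 ⇒ r3c5=6.
Step 29. [r5c2∈{1}] only 1 remains possible at r5c2, so r5c2=1.
Step 30. [r7c2∈{5}] r7c2 is down to just 5. So r7c2=5.
Step 31. [r2c4∈{5}] nothing but 5 survives at r2c4 ⇒ r2c4=5.
Step 32. [r3c1∈{7}] r3c1's peers cover all but 7 ⇒ r3c1=7.
Step 33. [r4c9∈{8}] r4c9 is down to just 8, so r4c9=8.
Step 34. [r1c6∈{3}] only 3 remains possible at r1c6. So r1c6=3.
Step 35. [r2c8∈{3}] r2c8 has the single candidate 3. So r2c8=3.
Step 36. [r9c3∈{4}] only 4 remains possible at r9c3 ⇒ r9c3=4.
Step 37. [r9c4∈{1}] nothing but 1 survives at r9c4 ⇒ r9c4=1.
Step 38. [r3c6∈{1}] r3c6 is down to just 1, so r3c6=1.
Step 39. [r7c4∈{7}] only 7 remains possible at r7c4, so r7c4=7.

Answer: 2 4 5 8 7 3 9 1 6 / 1 6 8 5 2 9 7 3 4 / 7 9 3 4 6 1 2 8 5 / 4 3 6 2 1 7 5 9 8 / 5 1 9 6 3 8 4 2 7 / 8 2 7 9 4 5 1 6 3 / 6 5 1 7 8 2 3 4 9 / 9 8 2 3 5 4 6 7 1 / 3 7 4 1 9 6 8 5 2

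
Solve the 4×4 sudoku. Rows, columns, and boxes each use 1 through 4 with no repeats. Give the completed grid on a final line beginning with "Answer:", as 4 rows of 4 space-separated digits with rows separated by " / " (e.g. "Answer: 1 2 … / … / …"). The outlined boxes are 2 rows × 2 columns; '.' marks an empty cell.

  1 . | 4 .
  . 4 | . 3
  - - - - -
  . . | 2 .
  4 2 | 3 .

Step 1. [r3c2∈{1,3}] in col 2, 1 fits only at r3c2 ⇒ r3c2=1.
Step 2. [r1c2∈{3}] r1c2 has the single candidate 3 ⇒ r1c2=3.
Step 3. [r3c1∈{3}] only 3 remains possible at r3c1 ⇒ r3c1=3.
Step 4. [r1c4∈{2}] r1c4's peers cover all but 2, so r1c4=2.
Step 5. [r2c3∈{1}] nothing but 1 survives at r2c3. So r2c3=1.
Step 6. [r4c4∈{1}] only 1 remains possible at r4c4, so r4c4=1.
Step 7. [r3c4∈{4}] r3c4 has the single candidate 4, so r3c4=4.
Step 8. [r2c1∈{2}] r2c1's peers cover all but 2, so r2c1=2.

Answer: 1 3 4 2 / 2 4 1 3 / 3 1 2 4 / 4 2 3 1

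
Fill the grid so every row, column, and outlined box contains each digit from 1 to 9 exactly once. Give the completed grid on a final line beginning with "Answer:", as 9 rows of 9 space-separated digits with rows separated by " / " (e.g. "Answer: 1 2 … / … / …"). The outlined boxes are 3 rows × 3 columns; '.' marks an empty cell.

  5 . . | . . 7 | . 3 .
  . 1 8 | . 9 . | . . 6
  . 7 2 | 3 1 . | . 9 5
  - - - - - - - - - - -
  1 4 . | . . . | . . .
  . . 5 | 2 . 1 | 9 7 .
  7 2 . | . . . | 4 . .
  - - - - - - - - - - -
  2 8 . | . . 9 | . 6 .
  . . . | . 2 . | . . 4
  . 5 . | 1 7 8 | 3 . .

Step 1. [r4c7∈{2,5,6,8}] in col 7, 6 fits only at r4c7 ⇒ r4c7=6.
Step 2. [r5c5∈{3,4,6,8}] 4 has one home in row 5: r5c5 ⇒ r5c5=4.
Step 3. [r2c6∈{2,4,5}] across col 6, 2 lands solely at r2c6, so r2c6=2.
Step 4. [r2c4∈{4,5}] 5 has one home in row 2: r2c4 ⇒ r2c4=5.
Step 5. [r8c4∈{6}] r8c4 has the single candidate 6 ⇒ r8c4=6.
Step 6. [r7c9∈{1,7}] col 9 places 7 nowhere but r7c9, so r7c9=7.
Step 7. [r5c1∈{3,6,8}] in col 1, 8 fits only at r5c1 ⇒ r5c1=8.
Step 8. [r5c2∈{3,6}] in row 5, 6 fits only at r5c2 ⇒ r5c2=6.
Step 9. [r8c2∈{3,9}] col 2 places 3 nowhere but r8c2 ⇒ r8c2=3.
Step 10. [r8c6∈{5}] r8c6 is down to just 5 ⇒ r8c6=5.
Step 11. [r4c6∈{3}] r4c6 is down to just 3, so r4c6=3.
Step 12. [r4c3∈{9}] r4c3 has the single candidate 9, so r4c3=9.
Step 13. [r3c6∈{4,6}] r3c6 is the only open cell in col 6 admitting 4, so r3c6=4.
Step 14. [r1c4∈{8}] r1c4 is down to just 8 ⇒ r1c4=8.
Step 15. [r1c3∈{4,6}] 4 has one home in row 1: r1c3 ⇒ r1c3=4.
Step 16. [r9c1∈{4,6,9}] in row 9, 4 fits only at r9c1, so r9c1=4.
Step 17. [r9c8∈{2}] only 2 remains possible at r9c8. So r9c8=2.
Step 18. [r1c7∈{1,2}] in col 7, 2 fits only at r1c7, so r1c7=2.
Step 19. [r7c3∈{1}] only 1 remains possible at r7c3. So r7c3=1.
Step 20. [r8c7∈{1,8}] in col 7, 1 fits only at r8c7. So r8c7=1.
Step 21. [r6c8∈{1,5,8}] in col 8, 1 fits only at r6c8 ⇒ r6c8=1.
Step 22. [r6c5∈{5,6,8}] across row 6, 5 lands solely at r6c5, so r6c5=5.
Step 23. [r6c9∈{3,8}] r6c9 is the only open cell in row 6 admitting 8, so r6c9=8.
Step 24. [r8c8∈{8}] only 8 remains possible at r8c8, so r8c8=8.
Step 25. [r7c4∈{4}] r7c4 is down to just 4 ⇒ r7c4=4.
Step 26. [r4c9∈{2}] r4c9 is down to just 2 ⇒ r4c9=2.
Step 27. [r1c5∈{6}] r1c5 has the single candidate 6 ⇒ r1c5=6.
Step 28. [r9c9∈{9}] nothing but 9 survives at r9c9. So r9c9=9.
Step 29. [r7c5∈{3}] r7c5 has the single candidate 3, so r7c5=3.
Step 30. [r9c3∈{6}] r9c3's peers cover all but 6 ⇒ r9c3=6.
Step 31. [r4c5∈{8}] r4c5 is down to just 8, so r4c5=8.
Step 32. [r8c3∈{7}] only 7 remains possible at r8c3. So r8c3=7.
Step 33. [r2c8∈{4}] nothing but 4 survives at r2c8, so r2c8=4.
Step 34. [r4c4∈{7}] only 7 remains possible at r4c4, so r4c4=7.
Step 35. [r6c3∈{3}] nothing but 3 survives at r6c3, so r6c3=3.
Step 36. [r8c1∈{9}] r8c1's peers cover all but 9. So r8c1=9.
Step 37. [r1c2∈{9}] nothing but 9 survives at r1c2. So r1c2=9.
Step 38. [r2c1∈{3}] r2c1's peers cover all but 3 ⇒ r2c1=3.
Step 39. [r7c7∈{5}] r7c7 has the single candidate 5 ⇒ r7c7=5.
Step 40. [r6c4∈{9}] r6c4 is down to just 9 ⇒ r6c4=9.
Step 41. [r2c7∈{7}] r2c7 has the single candidate 7. So r2c7=7.
Step 42. [r6c6∈{6}] r6c6 is down to just 6, so r6c6=6.
Step 43. [r1c9∈{1}] only 1 remains possible at r1c9, so r1c9=1.
Step 44. [r3c1∈{6}] nothing but 6 survives at r3c1, so r3c1=6.
Step 45. [r5c9∈{3}] r5c9's peers cover all but 3, so r5c9=3.
Step 46. [r3c7∈{8}] only 8 remains possible at r3c7 ⇒ r3c7=8.
Step 47. [r4c8∈{5}] r4c8's peers cover all but 5 ⇒ r4c8=5.

Answer: 5 9 4 8 6 7 2 3 1 / 3 1 8 5 9 2 7 4 6 / 6 7 2 3 1 4 8 9 5 / 1 4 9 7 8 3 6 5 2 / 8 6 5 2 4 1 9 7 3 / 7 2 3 9 5 6 4 1 8 / 2 8 1 4 3 9 5 6 7 / 9 3 7 6 2 5 1 8 4 / 4 5 6 1 7 8 3 2 9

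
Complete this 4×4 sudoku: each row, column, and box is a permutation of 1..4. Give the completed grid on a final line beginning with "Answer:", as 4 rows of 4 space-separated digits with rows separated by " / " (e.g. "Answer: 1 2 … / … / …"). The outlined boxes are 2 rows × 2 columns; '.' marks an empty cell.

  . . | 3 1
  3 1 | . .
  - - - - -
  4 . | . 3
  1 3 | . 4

Step 1. [r4c3∈{2}] r4c3 has the single candidate 2. So r4c3=2.
Step 2. [r3c2∈{2}] r3c2 has the single candidate 2, so r3c2=2.
Step 3. [r1c1∈{2}] r1c1's peers cover all but 2, so r1c1=2.
Step 4. [r1c2∈{4}] r1c2 is down to just 4 ⇒ r1c2=4.
Step 5. [r2c3∈{4}] only 4 remains possible at r2c3. So r2c3=4.
Step 6. [r2c4∈{2}] r2c4 has the single candidate 2, so r2c4=2.
Step 7. [r3c3∈{1}] nothing but 1 survives at r3c3, so r3c3=1.

Answer: 2 4 3 1 / 3 1 4 2 / 4 2 1 3 / 1 3 2 4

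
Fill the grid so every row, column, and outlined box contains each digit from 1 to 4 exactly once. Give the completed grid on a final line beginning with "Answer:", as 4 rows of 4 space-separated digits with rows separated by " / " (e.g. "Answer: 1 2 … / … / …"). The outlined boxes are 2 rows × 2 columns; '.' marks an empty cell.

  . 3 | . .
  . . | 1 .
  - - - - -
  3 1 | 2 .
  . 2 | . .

Step 1. [r3c4∈{4}] r3c4 is down to just 4, so r3c4=4.
Step 2. [r2c2∈{4}] r2c2 is down to just 4, so r2c2=4.
Step 3. [r1c4∈{2}] r1c4 has the single candidate 2, so r1c4=2.
Step 4. [r2c4∈{3}] nothing but 3 survives at r2c4. So r2c4=3.
Step 5. [r4c3∈{3}] only 3 remains possible at r4c3, so r4c3=3.
Step 6. [r4c1∈{4}] r4c1's peers cover all but 4. So r4c1=4.
Step 7. [r1c3∈{4}] r1c3's peers cover all but 4, so r1c3=4.
Step 8. [r2c1∈{2}] r2c1 is down to just 2. So r2c1=2.
Step 9. [r1c1∈{1}] nothing but 1 survives at r1c1 ⇒ r1c1=1.
Step 10. [r4c4∈{1}] r4c4 is down to just 1. So r4c4=1.

Answer: 1 3 4 2 / 2 4 1 3 / 3 1 2 4 / 4 2 3 1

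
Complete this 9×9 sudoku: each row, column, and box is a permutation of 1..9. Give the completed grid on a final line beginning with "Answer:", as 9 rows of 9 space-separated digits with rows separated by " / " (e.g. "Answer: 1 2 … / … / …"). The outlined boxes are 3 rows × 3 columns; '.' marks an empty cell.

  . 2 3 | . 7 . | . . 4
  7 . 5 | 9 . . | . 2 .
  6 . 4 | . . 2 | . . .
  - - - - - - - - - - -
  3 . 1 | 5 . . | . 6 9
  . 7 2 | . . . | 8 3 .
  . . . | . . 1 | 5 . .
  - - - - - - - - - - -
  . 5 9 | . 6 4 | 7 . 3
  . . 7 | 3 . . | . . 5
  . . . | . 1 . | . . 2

Step 1. [r6c5∈{2,3,4,8,9}] 3 has one home in row 6: r6c5. So r6c5=3.
Step 2. [r6c4∈{2,4,6,7,8}] in row 6, 2 fits only at r6c4, so r6c4=2.
Step 3. [r7c4∈{8}] nothing but 8 survives at r7c4. So r7c4=8.
Step 4. [r2c9∈{1,6,8}] in col 9, 6 fits only at r2c9 ⇒ r2c9=6.
Step 5. [r3c9∈{1,7,8}] in col 9, 8 fits only at r3c9. So r3c9=8.
Step 6. [r8c6∈{9}] r8c6's peers cover all but 9. So r8c6=9.
Step 7. [r7c8∈{1}] r7c8 has the single candidate 1 ⇒ r7c8=1.
Step 8. [r5c4∈{4,6}] col 4 places 4 nowhere but r5c4 ⇒ r5c4=4.
Step 9. [r3c8∈{5,7,9}] across row 3, 7 lands solely at r3c8 ⇒ r3c8=7.
Step 10. [r6c8∈{4}] r6c8's peers cover all but 4 ⇒ r6c8=4.
Step 11. [r3c4∈{1}] only 1 remains possible at r3c4. So r3c4=1.
Step 12. [r4c2∈{4,8}] in row 4, 4 fits only at r4c2, so r4c2=4.
Step 13. [r3c2∈{9}] only 9 remains possible at r3c2. So r3c2=9.
Step 14. [r8c8∈{8}] r8c8 has the single candidate 8. So r8c8=8.
Step 15. [r9c2∈{3,6,8}] r9c2 is the only open cell in row 9 admitting 3, so r9c2=3.
Step 16. [r1c8∈{5,9}] r1c8 is the only open cell in col 8 admitting 5. So r1c8=5.
Step 17. [r4c5∈{8}] only 8 remains possible at r4c5 ⇒ r4c5=8.
Step 18. [r2c6∈{3,8}] col 6 places 3 nowhere but r2c6, so r2c6=3.
Step 19. [r2c2∈{1,8}] across row 2, 8 lands solely at r2c2, so r2c2=8.
Step 20. [r6c1∈{8,9}] across row 6, 9 lands solely at r6c1. So r6c1=9.
Step 21. [r6c2∈{6}] r6c2 is down to just 6, so r6c2=6.
Step 22. [r9c1∈{4,8}] 8 has one home in col 1: r9c1 ⇒ r9c1=8.
Step 23. [r8c1∈{1,2,4}] across col 1, 4 lands solely at r8c1 ⇒ r8c1=4.
Step 24. [r1c7∈{1,9}] in row 1, 9 fits only at r1c7, so r1c7=9.
Step 25. [r1c6∈{6,8}] across row 1, 8 lands solely at r1c6 ⇒ r1c6=8.
Step 26. [r9c6∈{5,7}] in row 9, 5 fits only at r9c6, so r9c6=5.
Step 27. [r9c3∈{6}] r9c3's peers cover all but 6 ⇒ r9c3=6.
Step 28. [r5c5∈{9}] r5c5 has the single candidate 9 ⇒ r5c5=9.
Step 29. [r5c6∈{6}] nothing but 6 survives at r5c6. So r5c6=6.
Step 30. [r9c4∈{7}] only 7 remains possible at r9c4 ⇒ r9c4=7.
Step 31. [r6c3∈{8}] only 8 remains possible at r6c3. So r6c3=8.
Step 32. [r5c1∈{5}] r5c1's peers cover all but 5, so r5c1=5.
Step 33. [r5c9∈{1}] only 1 remains possible at r5c9 ⇒ r5c9=1.
Step 34. [r1c1∈{1}] r1c1's peers cover all but 1 ⇒ r1c1=1.
Step 35. [r6c9∈{7}] r6c9's peers cover all but 7, so r6c9=7.
Step 36. [r2c7∈{1}] nothing but 1 survives at r2c7, so r2c7=1.
Step 37. [r7c1∈{2}] only 2 remains possible at r7c1 ⇒ r7c1=2.
Step 38. [r3c5∈{5}] r3c5's peers cover all but 5 ⇒ r3c5=5.
Step 39. [r8c2∈{1}] r8c2 has the single candidate 1, so r8c2=1.
Step 40. [r9c8∈{9}] r9c8 has the single candidate 9. So r9c8=9.
Step 41. [r8c5∈{2}] nothing but 2 survives at r8c5 ⇒ r8c5=2.
Step 42. [r3c7∈{3}] only 3 remains possible at r3c7, so r3c7=3.
Step 43. [r9c7∈{4}] nothing but 4 survives at r9c7 ⇒ r9c7=4.
Step 44. [r2c5∈{4}] nothing but 4 survives at r2c5, so r2c5=4.
Step 45. [r8c7∈{6}] nothing but 6 survives at r8c7 ⇒ r8c7=6.
Step 46. [r1c4∈{6}] nothing but 6 survives at r1c4 ⇒ r1c4=6.
Step 47. [r4c6∈{7}] only 7 remains possible at r4c6 ⇒ r4c6=7.
Step 48. [r4c7∈{2}] r4c7's peers cover all but 2. So r4c7=2.

Answer: 1 2 3 6 7 8 9 5 4 / 7 8 5 9 4 3 1 2 6 / 6 9 4 1 5 2 3 7 8 / 3 4 1 5 8 7 2 6 9 / 5 7 2 4 9 6 8 3 1 / 9 6 8 2 3 1 5 4 7 / 2 5 9 8 6 4 7 1 3 / 4 1 7 3 2 9 6 8 5 / 8 3 6 7 1 5 4 9 2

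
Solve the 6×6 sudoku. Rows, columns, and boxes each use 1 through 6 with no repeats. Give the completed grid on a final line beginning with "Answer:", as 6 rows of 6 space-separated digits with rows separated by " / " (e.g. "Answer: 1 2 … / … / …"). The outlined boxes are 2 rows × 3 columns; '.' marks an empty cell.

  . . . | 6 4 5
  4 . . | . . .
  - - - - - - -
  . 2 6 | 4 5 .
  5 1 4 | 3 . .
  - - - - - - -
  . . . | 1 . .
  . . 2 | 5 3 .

Step 1. [r1c2∈{3}] nothing but 3 survives at r1c2 ⇒ r1c2=3.
Step 2. [r2c2∈{5,6}] in row 2, 6 fits only at r2c2, so r2c2=6.
Step 3. [r2c5∈{1,2}] 1 has one home in col 5: r2c5. So r2c5=1.
Step 4. [r6c2∈{4}] nothing but 4 survives at r6c2. So r6c2=4.
Step 5. [r6c6∈{6}] only 6 remains possible at r6c6 ⇒ r6c6=6.
Step 6. [r4c6∈{2}] r4c6's peers cover all but 2 ⇒ r4c6=2.
Step 7. [r5c3∈{3,5}] col 3 places 3 nowhere but r5c3. So r5c3=3.
Step 8. [r1c1∈{1,2}] 2 has one home in row 1: r1c1. So r1c1=2.
Step 9. [r5c1∈{6}] r5c1's peers cover all but 6, so r5c1=6.
Step 10. [r3c6∈{1}] r3c6 is down to just 1. So r3c6=1.
Step 11. [r2c4∈{2}] r2c4 is down to just 2. So r2c4=2.
Step 12. [r6c1∈{1}] r6c1 has the single candidate 1. So r6c1=1.
Step 13. [r2c3∈{5}] r2c3's peers cover all but 5 ⇒ r2c3=5.
Step 14. [r2c6∈{3}] only 3 remains possible at r2c6, so r2c6=3.
Step 15. [r5c6∈{4}] only 4 remains possible at r5c6 ⇒ r5c6=4.
Step 16. [r4c5∈{6}] only 6 remains possible at r4c5 ⇒ r4c5=6.
Step 17. [r5c2∈{5}] only 5 remains possible at r5c2 ⇒ r5c2=5.
Step 18. [r1c3∈{1}] r1c3 is down to just 1. So r1c3=1.
Step 19. [r3c1∈{3}] r3c1 has the single candidate 3, so r3c1=3.
Step 20. [r5c5∈{2}] r5c5 has the single candidate 2. So r5c5=2.

Answer: 2 3 1 6 4 5 / 4 6 5 2 1 3 / 3 2 6 4 5 1 / 5 1 4 3 6 2 / 6 5 3 1 2 4 / 1 4 2 5 3 6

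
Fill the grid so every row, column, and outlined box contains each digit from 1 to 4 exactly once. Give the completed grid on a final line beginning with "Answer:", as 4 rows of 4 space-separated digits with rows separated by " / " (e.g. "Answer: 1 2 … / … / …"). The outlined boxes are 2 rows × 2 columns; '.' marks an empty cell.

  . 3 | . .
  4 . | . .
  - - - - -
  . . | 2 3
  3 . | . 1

Step 1. [r1c1∈{1,2}] col 1 places 2 nowhere but r1c1, so r1c1=2.
Step 2. [r3c2∈{1,4}] across row 3, 4 lands solely at r3c2, so r3c2=4.
Step 3. [r1c3∈{1,4}] 1 has one home in row 1: r1c3, so r1c3=1.
Step 4. [r4c3∈{4}] r4c3 is down to just 4. So r4c3=4.
Step 5. [r2c2∈{1}] only 1 remains possible at r2c2, so r2c2=1.
Step 6. [r2c4∈{2}] nothing but 2 survives at r2c4 ⇒ r2c4=2.
Step 7. [r3c1∈{1}] only 1 remains possible at r3c1 ⇒ r3c1=1.
Step 8. [r1c4∈{4}] r1c4 has the single candidate 4 ⇒ r1c4=4.
Step 9. [r4c2∈{2}] nothing but 2 survives at r4c2 ⇒ r4c2=2.
Step 10. [r2c3∈{3}] r2c3 has the single candidate 3, so r2c3=3.

Answer: 2 3 1 4 / 4 1 3 2 / 1 4 2 3 / 3 2 4 1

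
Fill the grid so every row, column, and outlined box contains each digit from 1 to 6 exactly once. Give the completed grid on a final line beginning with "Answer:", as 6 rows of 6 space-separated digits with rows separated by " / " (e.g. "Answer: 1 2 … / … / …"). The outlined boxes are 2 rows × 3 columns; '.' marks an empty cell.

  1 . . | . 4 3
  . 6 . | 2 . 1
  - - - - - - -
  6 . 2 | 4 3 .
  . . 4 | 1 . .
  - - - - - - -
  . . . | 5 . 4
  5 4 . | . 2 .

Step 1. [r6c6∈{6}] only 6 remains possible at r6c6. So r6c6=6.
Step 2. [r6c3∈{1,3}] row 6 places 1 nowhere but r6c3. So r6c3=1.
Step 3. [r4c1∈{3}] r4c1 is down to just 3, so r4c1=3.
Step 4. [r4c2∈{5}] nothing but 5 survives at r4c2, so r4c2=5.
Step 5. [r5c2∈{2,3}] 3 has one home in col 2: r5c2 ⇒ r5c2=3.
Step 6. [r1c3∈{5}] r1c3's peers cover all but 5. So r1c3=5.
Step 7. [r4c6∈{2}] r4c6 is down to just 2, so r4c6=2.
Step 8. [r3c2∈{1}] r3c2's peers cover all but 1 ⇒ r3c2=1.
Step 9. [r5c3∈{6}] r5c3 is down to just 6, so r5c3=6.
Step 10. [r2c1∈{4}] r2c1 is down to just 4, so r2c1=4.
Step 11. [r1c4∈{6}] r1c4 has the single candidate 6 ⇒ r1c4=6.
Step 12. [r6c4∈{3}] r6c4's peers cover all but 3 ⇒ r6c4=3.
Step 13. [r2c3∈{3}] r2c3's peers cover all but 3. So r2c3=3.
Step 14. [r5c5∈{1}] r5c5 has the single candidate 1 ⇒ r5c5=1.
Step 15. [r5c1∈{2}] r5c1's peers cover all but 2 ⇒ r5c1=2.
Step 16. [r1c2∈{2}] nothing but 2 survives at r1c2 ⇒ r1c2=2.
Step 17. [r3c6∈{5}] r3c6 is down to just 5. So r3c6=5.
Step 18. [r2c5∈{5}] only 5 remains possible at r2c5 ⇒ r2c5=5.
Step 19. [r4c5∈{6}] r4c5 has the single candidate 6. So r4c5=6.

Answer: 1 2 5 6 4 3 / 4 6 3 2 5 1 / 6 1 2 4 3 5 / 3 5 4 1 6 2 / 2 3 6 5 1 4 / 5 4 1 3 2 6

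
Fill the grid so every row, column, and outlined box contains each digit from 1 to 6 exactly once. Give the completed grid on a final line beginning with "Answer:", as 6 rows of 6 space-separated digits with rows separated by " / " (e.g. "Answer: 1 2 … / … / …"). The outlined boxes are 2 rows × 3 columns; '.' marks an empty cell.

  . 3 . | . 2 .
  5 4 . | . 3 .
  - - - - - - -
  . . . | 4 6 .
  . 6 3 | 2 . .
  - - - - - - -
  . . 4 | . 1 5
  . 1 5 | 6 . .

Step 1. [r2c4∈{1}] only 1 remains possible at r2c4 ⇒ r2c4=1.
Step 2. [r5c2∈{2}] only 2 remains possible at r5c2 ⇒ r5c2=2.
Step 3. [r3c1∈{1,2}] col 1 places 2 nowhere but r3c1 ⇒ r3c1=2.
Step 4. [r3c3∈{1}] nothing but 1 survives at r3c3. So r3c3=1.
Step 5. [r1c3∈{6}] r1c3 has the single candidate 6. So r1c3=6.
Step 6. [r5c4∈{3}] r5c4 has the single candidate 3. So r5c4=3.
Step 7. [r1c6∈{4}] nothing but 4 survives at r1c6, so r1c6=4.
Step 8. [r6c1∈{3}] r6c1 is down to just 3, so r6c1=3.
Step 9. [r6c5∈{4}] r6c5 has the single candidate 4 ⇒ r6c5=4.
Step 10. [r4c1∈{4}] r4c1's peers cover all but 4. So r4c1=4.
Step 11. [r4c5∈{5}] r4c5 is down to just 5. So r4c5=5.
Step 12. [r2c3∈{2}] only 2 remains possible at r2c3. So r2c3=2.
Step 13. [r3c6∈{3}] nothing but 3 survives at r3c6, so r3c6=3.
Step 14. [r1c4∈{5}] nothing but 5 survives at r1c4. So r1c4=5.
Step 15. [r3c2∈{5}] r3c2 is down to just 5 ⇒ r3c2=5.
Step 16. [r1c1∈{1}] r1c1 has the single candidate 1, so r1c1=1.
Step 17. [r2c6∈{6}] r2c6 has the single candidate 6. So r2c6=6.
Step 18. [r4c6∈{1}] r4c6 has the single candidate 1 ⇒ r4c6=1.
Step 19. [r6c6∈{2}] r6c6 has the single candidate 2, so r6c6=2.
Step 20. [r5c1∈{6}] r5c1 is down to just 6 ⇒ r5c1=6.

Answer: 1 3 6 5 2 4 / 5 4 2 1 3 6 / 2 5 1 4 6 3 / 4 6 3 2 5 1 / 6 2 4 3 1 5 / 3 1 5 6 4 2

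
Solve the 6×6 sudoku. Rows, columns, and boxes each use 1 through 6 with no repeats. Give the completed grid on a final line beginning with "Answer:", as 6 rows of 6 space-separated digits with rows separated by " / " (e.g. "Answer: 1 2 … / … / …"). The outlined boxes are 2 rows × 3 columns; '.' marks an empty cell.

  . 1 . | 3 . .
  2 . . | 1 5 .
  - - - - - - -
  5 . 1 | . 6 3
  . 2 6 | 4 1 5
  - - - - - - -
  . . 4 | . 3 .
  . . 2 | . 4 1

Step 1. [r1c1∈{4,6}] 4 has one home in col 1: r1c1. So r1c1=4.
Step 2. [r2c2∈{3,6}] across box 1, 6 lands solely at r2c2. So r2c2=6.
Step 3. [r6c2∈{3,5}] r6c2 is the only open cell in col 2 admitting 3. So r6c2=3.
Step 4. [r1c6∈{2,6}] in row 1, 6 fits only at r1c6 ⇒ r1c6=6.
Step 5. [r6c1∈{6}] r6c1 has the single candidate 6, so r6c1=6.
Step 6. [r5c4∈{2,5,6}] r5c4 is the only open cell in row 5 admitting 6 ⇒ r5c4=6.
Step 7. [r1c5∈{2}] only 2 remains possible at r1c5 ⇒ r1c5=2.
Step 8. [r5c6∈{2}] only 2 remains possible at r5c6 ⇒ r5c6=2.
Step 9. [r1c3∈{5}] r1c3's peers cover all but 5 ⇒ r1c3=5.
Step 10. [r4c1∈{3}] nothing but 3 survives at r4c1. So r4c1=3.
Step 11. [r3c2∈{4}] only 4 remains possible at r3c2 ⇒ r3c2=4.
Step 12. [r5c2∈{5}] r5c2's peers cover all but 5, so r5c2=5.
Step 13. [r2c6∈{4}] nothing but 4 survives at r2c6, so r2c6=4.
Step 14. [r6c4∈{5}] r6c4 has the single candidate 5, so r6c4=5.
Step 15. [r3c4∈{2}] r3c4 has the single candidate 2 ⇒ r3c4=2.
Step 16. [r5c1∈{1}] r5c1's peers cover all but 1 ⇒ r5c1=1.
Step 17. [r2c3∈{3}] r2c3's peers cover all but 3, so r2c3=3.

Answer: 4 1 5 3 2 6 / 2 6 3 1 5 4 / 5 4 1 2 6 3 / 3 2 6 4 1 5 / 1 5 4 6 3 2 / 6 3 2 5 4 1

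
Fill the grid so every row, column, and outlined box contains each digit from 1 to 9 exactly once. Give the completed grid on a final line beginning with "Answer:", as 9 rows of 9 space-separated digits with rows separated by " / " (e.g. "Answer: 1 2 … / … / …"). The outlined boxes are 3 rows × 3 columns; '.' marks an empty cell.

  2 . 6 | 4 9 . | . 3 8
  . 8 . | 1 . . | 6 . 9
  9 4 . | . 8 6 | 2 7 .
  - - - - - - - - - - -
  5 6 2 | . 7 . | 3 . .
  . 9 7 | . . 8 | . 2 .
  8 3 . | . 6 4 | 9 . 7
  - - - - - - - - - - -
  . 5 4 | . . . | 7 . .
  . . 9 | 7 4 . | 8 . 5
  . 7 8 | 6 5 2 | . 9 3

Step 1. [r9c1∈{1}] only 1 remains possible at r9c1, so r9c1=1.
Step 2. [r3c9∈{1}] nothing but 1 survives at r3c9, so r3c9=1.
Step 3. [r5c7∈{1,4,5}] across col 7, 1 lands solely at r5c7. So r5c7=1.
Step 4. [r7c5∈{1,3}] r7c5 is the only open cell in col 5 admitting 1, so r7c5=1.
Step 5. [r8c6∈{3}] r8c6's peers cover all but 3, so r8c6=3.
Step 6. [r5c4∈{3,5}] r5c4 is the only open cell in row 5 admitting 5, so r5c4=5.
Step 7. [r7c8∈{6}] nothing but 6 survives at r7c8, so r7c8=6.
Step 8. [r1c6∈{5,7}] 7 has one home in row 1: r1c6 ⇒ r1c6=7.
Step 9. [r2c6∈{5}] r2c6 has the single candidate 5. So r2c6=5.
Step 10. [r2c3∈{3}] r2c3's peers cover all but 3, so r2c3=3.
Step 11. [r4c4∈{9}] r4c4 has the single candidate 9, so r4c4=9.
Step 12. [r4c9∈{4}] only 4 remains possible at r4c9, so r4c9=4.
Step 13. [r7c1∈{3}] r7c1 is down to just 3. So r7c1=3.
Step 14. [r1c7∈{5}] only 5 remains possible at r1c7 ⇒ r1c7=5.
Step 15. [r3c3∈{5}] nothing but 5 survives at r3c3 ⇒ r3c3=5.
Step 16. [r1c2∈{1}] r1c2's peers cover all but 1, so r1c2=1.
Step 17. [r7c9∈{2}] r7c9 has the single candidate 2 ⇒ r7c9=2.
Step 18. [r6c4∈{2}] only 2 remains possible at r6c4 ⇒ r6c4=2.
Step 19. [r4c8∈{8}] r4c8 is down to just 8, so r4c8=8.
Step 20. [r5c1∈{4}] only 4 remains possible at r5c1 ⇒ r5c1=4.
Step 21. [r7c6∈{9}] r7c6 is down to just 9, so r7c6=9.
Step 22. [r5c9∈{6}] r5c9 is down to just 6 ⇒ r5c9=6.
Step 23. [r8c1∈{6}] r8c1 is down to just 6, so r8c1=6.
Step 24. [r8c8∈{1}] r8c8 is down to just 1. So r8c8=1.
Step 25. [r2c1∈{7}] nothing but 7 survives at r2c1 ⇒ r2c1=7.
Step 26. [r5c5∈{3}] r5c5 is down to just 3 ⇒ r5c5=3.
Step 27. [r3c4∈{3}] r3c4 is down to just 3 ⇒ r3c4=3.
Step 28. [r4c6∈{1}] r4c6 has the single candidate 1, so r4c6=1.
Step 29. [r6c8∈{5}] r6c8 is down to just 5, so r6c8=5.
Step 30. [r9c7∈{4}] only 4 remains possible at r9c7. So r9c7=4.
Step 31. [r7c4∈{8}] only 8 remains possible at r7c4, so r7c4=8.
Step 32. [r6c3∈{1}] nothing but 1 survives at r6c3 ⇒ r6c3=1.
Step 33. [r2c8∈{4}] only 4 remains possible at r2c8 ⇒ r2c8=4.
Step 34. [r8c2∈{2}] r8c2 has the single candidate 2 ⇒ r8c2=2.
Step 35. [r2c5∈{2}] r2c5's peers cover all but 2. So r2c5=2.

Answer: 2 1 6 4 9 7 5 3 8 / 7 8 3 1 2 5 6 4 9 / 9 4 5 3 8 6 2 7 1 / 5 6 2 9 7 1 3 8 4 / 4 9 7 5 3 8 1 2 6 / 8 3 1 2 6 4 9 5 7 / 3 5 4 8 1 9 7 6 2 / 6 2 9 7 4 3 8 1 5 / 1 7 8 6 5 2 4 9 3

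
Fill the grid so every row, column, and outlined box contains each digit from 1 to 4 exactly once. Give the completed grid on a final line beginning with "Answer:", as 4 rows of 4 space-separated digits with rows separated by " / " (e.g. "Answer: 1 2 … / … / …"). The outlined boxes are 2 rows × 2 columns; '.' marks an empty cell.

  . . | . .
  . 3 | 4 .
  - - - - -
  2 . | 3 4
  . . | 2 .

Step 1. [r1c3∈{1}] nothing but 1 survives at r1c3, so r1c3=1.
Step 2. [r1c1∈{4}] nothing but 4 survives at r1c1. So r1c1=4.
Step 3. [r4c4∈{1}] r4c4 has the single candidate 1, so r4c4=1.
Step 4. [r2c4∈{2}] r2c4's peers cover all but 2, so r2c4=2.
Step 5. [r4c2∈{4}] nothing but 4 survives at r4c2, so r4c2=4.
Step 6. [r1c2∈{2}] r1c2 has the single candidate 2, so r1c2=2.
Step 7. [r2c1∈{1}] r2c1 has the single candidate 1. So r2c1=1.
Step 8. [r4c1∈{3}] r4c1 is down to just 3 ⇒ r4c1=3.
Step 9. [r3c2∈{1}] r3c2's peers cover all but 1. So r3c2=1.
Step 10. [r1c4∈{3}] only 3 remains possible at r1c4, so r1c4=3.

Answer: 4 2 1 3 / 1 3 4 2 / 2 1 3 4 / 3 4 2 1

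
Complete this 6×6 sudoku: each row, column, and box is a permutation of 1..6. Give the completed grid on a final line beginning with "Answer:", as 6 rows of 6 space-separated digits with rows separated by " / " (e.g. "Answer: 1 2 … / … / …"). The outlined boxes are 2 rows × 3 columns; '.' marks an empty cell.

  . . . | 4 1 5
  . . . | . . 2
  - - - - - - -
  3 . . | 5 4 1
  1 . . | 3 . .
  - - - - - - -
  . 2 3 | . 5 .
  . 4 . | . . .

Step 1. [r2c4∈{6}] only 6 remains possible at r2c4, so r2c4=6.
Step 2. [r4c6∈{6}] nothing but 6 survives at r4c6, so r4c6=6.
Step 3. [r6c3∈{1,5,6}] in box 5, 1 fits only at r6c3. So r6c3=1.
Step 4. [r3c3∈{2,6}] across row 3, 2 lands solely at r3c3. So r3c3=2.
Step 5. [r6c5∈{2,3,6}] col 5 places 6 nowhere but r6c5, so r6c5=6.
Step 6. [r2c2∈{1,3,5}] r2c2 is the only open cell in row 2 admitting 1. So r2c2=1.
Step 7. [r1c3∈{6}] r1c3 is down to just 6. So r1c3=6.
Step 8. [r4c3∈{4,5}] 4 has one home in row 4: r4c3. So r4c3=4.
Step 9. [r2c1∈{4,5}] r2c1 is the only open cell in row 2 admitting 4 ⇒ r2c1=4.
Step 10. [r1c1∈{2}] nothing but 2 survives at r1c1, so r1c1=2.
Step 11. [r5c6∈{4}] nothing but 4 survives at r5c6, so r5c6=4.
Step 12. [r4c2∈{5}] r4c2 has the single candidate 5. So r4c2=5.
Step 13. [r4c5∈{2}] only 2 remains possible at r4c5. So r4c5=2.
Step 14. [r6c1∈{5}] nothing but 5 survives at r6c1. So r6c1=5.
Step 15. [r3c2∈{6}] r3c2 has the single candidate 6. So r3c2=6.
Step 16. [r6c6∈{3}] r6c6 has the single candidate 3 ⇒ r6c6=3.
Step 17. [r6c4∈{2}] only 2 remains possible at r6c4 ⇒ r6c4=2.
Step 18. [r2c5∈{3}] r2c5 is down to just 3. So r2c5=3.
Step 19. [r1c2∈{3}] r1c2 has the single candidate 3, so r1c2=3.
Step 20. [r5c4∈{1}] only 1 remains possible at r5c4 ⇒ r5c4=1.
Step 21. [r2c3∈{5}] only 5 remains possible at r2c3 ⇒ r2c3=5.
Step 22. [r5c1∈{6}] only 6 remains possible at r5c1 ⇒ r5c1=6.

Answer: 2 3 6 4 1 5 / 4 1 5 6 3 2 / 3 6 2 5 4 1 / 1 5 4 3 2 6 / 6 2 3 1 5 4 / 5 4 1 2 6 3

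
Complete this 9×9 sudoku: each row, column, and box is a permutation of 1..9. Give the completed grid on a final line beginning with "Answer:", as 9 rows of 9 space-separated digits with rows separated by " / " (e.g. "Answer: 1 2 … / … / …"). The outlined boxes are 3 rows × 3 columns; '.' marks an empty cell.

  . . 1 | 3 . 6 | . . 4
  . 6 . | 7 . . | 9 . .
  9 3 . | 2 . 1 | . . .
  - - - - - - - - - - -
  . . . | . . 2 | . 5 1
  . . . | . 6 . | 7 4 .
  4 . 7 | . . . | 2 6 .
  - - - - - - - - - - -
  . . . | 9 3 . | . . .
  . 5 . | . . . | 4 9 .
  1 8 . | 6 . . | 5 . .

Step 1. [r1c7∈{8}] nothing but 8 survives at r1c7. So r1c7=8.
Step 2. [r7c6∈{4,5,7,8}] in row 7, 5 fits only at r7c6, so r7c6=5.
Step 3. [r7c8∈{1,2,7,8}] across col 8, 8 lands solely at r7c8 ⇒ r7c8=8.
Step 4. [r4c2∈{9}] r4c2's peers cover all but 9. So r4c2=9.
Step 5. [r4c5∈{4,7,8}] across row 4, 7 lands solely at r4c5, so r4c5=7.
Step 6. [r4c7∈{3}] r4c7 has the single candidate 3. So r4c7=3.
Step 7. [r7c2∈{2,4,7}] r7c2 is the only open cell in col 2 admitting 4, so r7c2=4.
Step 8. [r6c2∈{1}] r6c2's peers cover all but 1. So r6c2=1.
Step 9. [r5c4∈{1,5,8}] row 5 places 1 nowhere but r5c4 ⇒ r5c4=1.
Step 10. [r8c4∈{8}] r8c4's peers cover all but 8, so r8c4=8.
Step 11. [r8c6∈{7}] r8c6 has the single candidate 7, so r8c6=7.
Step 12. [r7c1∈{2,6,7}] across box 7, 7 lands solely at r7c1 ⇒ r7c1=7.
Step 13. [r6c6∈{3,8,9}] row 6 places 3 nowhere but r6c6, so r6c6=3.
Step 14. [r3c8∈{7}] nothing but 7 survives at r3c8 ⇒ r3c8=7.
Step 15. [r1c8∈{2}] r1c8 is down to just 2, so r1c8=2.
Step 16. [r1c1∈{5}] only 5 remains possible at r1c1. So r1c1=5.
Step 17. [r9c8∈{3}] only 3 remains possible at r9c8. So r9c8=3.
Step 18. [r5c3∈{2,3,5,8}] across row 5, 5 lands solely at r5c3, so r5c3=5.
Step 19. [r8c3∈{2,3,6}] in col 3, 3 fits only at r8c3. So r8c3=3.
Step 20. [r5c6∈{8,9}] across col 6, 9 lands solely at r5c6, so r5c6=9.
Step 21. [r2c6∈{4,8}] in col 6, 8 fits only at r2c6, so r2c6=8.
Step 22. [r2c1∈{2}] r2c1 has the single candidate 2 ⇒ r2c1=2.
Step 23. [r8c1∈{6}] r8c1 has the single candidate 6, so r8c1=6.
Step 24. [r8c9∈{2}] only 2 remains possible at r8c9, so r8c9=2.
Step 25. [r2c3∈{4}] r2c3 has the single candidate 4. So r2c3=4.
Step 26. [r2c5∈{5}] r2c5 is down to just 5 ⇒ r2c5=5.
Step 27. [r9c5∈{2,4}] in col 5, 2 fits only at r9c5 ⇒ r9c5=2.
Step 28. [r5c9∈{8}] only 8 remains possible at r5c9, so r5c9=8.
Step 29. [r3c7∈{6}] r3c7 is down to just 6, so r3c7=6.
Step 30. [r4c3∈{6,8}] 6 has one home in row 4: r4c3. So r4c3=6.
Step 31. [r5c1∈{3}] r5c1's peers cover all but 3, so r5c1=3.
Step 32. [r8c5∈{1}] r8c5's peers cover all but 1. So r8c5=1.
Step 33. [r9c3∈{9}] r9c3's peers cover all but 9, so r9c3=9.
Step 34. [r3c9∈{5}] nothing but 5 survives at r3c9 ⇒ r3c9=5.
Step 35. [r1c2∈{7}] r1c2's peers cover all but 7, so r1c2=7.
Step 36. [r6c4∈{5}] r6c4's peers cover all but 5 ⇒ r6c4=5.
Step 37. [r4c1∈{8}] r4c1's peers cover all but 8 ⇒ r4c1=8.
Step 38. [r6c9∈{9}] r6c9's peers cover all but 9, so r6c9=9.
Step 39. [r7c3∈{2}] r7c3 has the single candidate 2. So r7c3=2.
Step 40. [r5c2∈{2}] r5c2's peers cover all but 2 ⇒ r5c2=2.
Step 41. [r7c9∈{6}] r7c9's peers cover all but 6, so r7c9=6.
Step 42. [r2c9∈{3}] nothing but 3 survives at r2c9 ⇒ r2c9=3.
Step 43. [r3c3∈{8}] r3c3 is down to just 8 ⇒ r3c3=8.
Step 44. [r9c9∈{7}] r9c9 is down to just 7. So r9c9=7.
Step 45. [r2c8∈{1}] only 1 remains possible at r2c8, so r2c8=1.
Step 46. [r9c6∈{4}] r9c6 is down to just 4. So r9c6=4.
Step 47. [r4c4∈{4}] nothing but 4 survives at r4c4. So r4c4=4.
Step 48. [r3c5∈{4}] r3c5's peers cover all but 4 ⇒ r3c5=4.
Step 49. [r1c5∈{9}] only 9 remains possible at r1c5. So r1c5=9.
Step 50. [r6c5∈{8}] nothing but 8 survives at r6c5, so r6c5=8.
Step 51. [r7c7∈{1}] r7c7 is down to just 1, so r7c7=1.

Answer: 5 7 1 3 9 6 8 2 4 / 2 6 4 7 5 8 9 1 3 / 9 3 8 2 4 1 6 7 5 / 8 9 6 4 7 2 3 5 1 / 3 2 5 1 6 9 7 4 8 / 4 1 7 5 8 3 2 6 9 / 7 4 2 9 3 5 1 8 6 / 6 5 3 8 1 7 4 9 2 / 1 8 9 6 2 4 5 3 7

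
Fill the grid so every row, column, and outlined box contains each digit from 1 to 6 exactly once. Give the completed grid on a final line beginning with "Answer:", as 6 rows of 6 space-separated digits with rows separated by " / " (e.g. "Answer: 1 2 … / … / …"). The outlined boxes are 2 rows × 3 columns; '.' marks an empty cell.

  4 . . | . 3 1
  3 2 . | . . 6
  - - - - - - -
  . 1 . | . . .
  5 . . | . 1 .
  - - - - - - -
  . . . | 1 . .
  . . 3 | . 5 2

Step 1. [r3c5∈{2,4,6}] r3c5 is the only open cell in col 5 admitting 2 ⇒ r3c5=2.
Step 2. [r3c1∈{6}] r3c1 is down to just 6. So r3c1=6.
Step 3. [r3c3∈{4}] r3c3 is down to just 4. So r3c3=4.
Step 4. [r5c5∈{4,6}] 6 has one home in col 5: r5c5. So r5c5=6.
Step 5. [r6c4∈{4}] r6c4 is down to just 4. So r6c4=4.
Step 6. [r2c4∈{5}] only 5 remains possible at r2c4 ⇒ r2c4=5.
Step 7. [r3c4∈{3}] r3c4 is down to just 3. So r3c4=3.
Step 8. [r1c3∈{5,6}] across col 3, 6 lands solely at r1c3 ⇒ r1c3=6.
Step 9. [r5c3∈{2,5}] 5 has one home in col 3: r5c3 ⇒ r5c3=5.
Step 10. [r4c6∈{4}] r4c6 has the single candidate 4. So r4c6=4.
Step 11. [r6c1∈{1}] r6c1 has the single candidate 1 ⇒ r6c1=1.
Step 12. [r2c5∈{4}] nothing but 4 survives at r2c5. So r2c5=4.
Step 13. [r3c6∈{5}] only 5 remains possible at r3c6. So r3c6=5.
Step 14. [r4c4∈{6}] r4c4 has the single candidate 6. So r4c4=6.
Step 15. [r4c3∈{2}] r4c3 is down to just 2. So r4c3=2.
Step 16. [r1c2∈{5}] nothing but 5 survives at r1c2, so r1c2=5.
Step 17. [r5c1∈{2}] r5c1 has the single candidate 2. So r5c1=2.
Step 18. [r4c2∈{3}] r4c2 is down to just 3 ⇒ r4c2=3.
Step 19. [r5c6∈{3}] r5c6 is down to just 3. So r5c6=3.
Step 20. [r6c2∈{6}] nothing but 6 survives at r6c2, so r6c2=6.
Step 21. [r1c4∈{2}] r1c4 is down to just 2 ⇒ r1c4=2.
Step 22. [r2c3∈{1}] only 1 remains possible at r2c3, so r2c3=1.
Step 23. [r5c2∈{4}] r5c2's peers cover all but 4, so r5c2=4.

Answer: 4 5 6 2 3 1 / 3 2 1 5 4 6 / 6 1 4 3 2 5 / 5 3 2 6 1 4 / 2 4 5 1 6 3 / 1 6 3 4 5 2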